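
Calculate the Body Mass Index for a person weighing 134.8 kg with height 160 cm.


BMI = weight / height^2
height = 160 cm = 1.6 m
BMI = 134.8 / 1.6^2
BMI = 52.66 kg/m^2


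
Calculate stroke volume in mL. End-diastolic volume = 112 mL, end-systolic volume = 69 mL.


SV = EDV - ESV
SV = 112 - 69
SV = 43 mL


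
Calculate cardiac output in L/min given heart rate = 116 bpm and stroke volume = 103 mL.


CO = HR * SV
CO = 116 * 103 / 1000
CO = 11.95 L/min


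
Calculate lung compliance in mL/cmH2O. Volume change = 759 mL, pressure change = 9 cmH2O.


C = dV / dP
C = 759 / 9
C = 84.33 mL/cmH2O


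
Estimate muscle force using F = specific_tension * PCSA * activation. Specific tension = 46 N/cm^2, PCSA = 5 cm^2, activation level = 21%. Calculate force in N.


F = sigma * PCSA * activation
F = 46 * 5 * 0.21
F = 48.3 N


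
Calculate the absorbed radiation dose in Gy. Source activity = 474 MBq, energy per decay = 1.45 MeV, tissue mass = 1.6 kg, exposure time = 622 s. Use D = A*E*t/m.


A = 474 MBq = 4.7400e+08 Bq
E = 1.45 MeV = 2.3229e-13 J
D = A*E*t/m = 4.7400e+08*2.3229e-13*622/1.6
D = 0.0428 Gy


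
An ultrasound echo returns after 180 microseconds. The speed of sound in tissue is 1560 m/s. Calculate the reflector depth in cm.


depth = c * t / 2
t = 180 us = 1.8000e-04 s
depth = 1560 * 1.8000e-04 / 2
depth = 0.1404 m = 14.04 cm


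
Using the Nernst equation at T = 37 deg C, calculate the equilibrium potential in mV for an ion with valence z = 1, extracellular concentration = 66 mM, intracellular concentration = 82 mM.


E = (RT/(zF)) * ln(C_out/C_in)
T = 37 + 273.15 = 310.15 K
E = (8.314 * 310.15 / (1 * 96485)) * ln(66/82)
E = -5.801 mV


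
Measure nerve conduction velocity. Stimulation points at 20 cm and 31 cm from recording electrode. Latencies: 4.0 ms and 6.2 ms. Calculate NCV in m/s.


Distance = (31 - 20) / 100 = 0.11 m
dt = (6.2 - 4.0) / 1000 = 0.0022 s
NCV = dist / dt = 50 m/s


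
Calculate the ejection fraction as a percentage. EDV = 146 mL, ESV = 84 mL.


SV = EDV - ESV = 146 - 84 = 62 mL
EF = SV/EDV * 100 = 62/146 * 100
EF = 42.47%


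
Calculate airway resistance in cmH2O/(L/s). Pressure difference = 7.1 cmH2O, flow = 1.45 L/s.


R = dP / flow
R = 7.1 / 1.45
R = 4.897 cmH2O/(L/s)


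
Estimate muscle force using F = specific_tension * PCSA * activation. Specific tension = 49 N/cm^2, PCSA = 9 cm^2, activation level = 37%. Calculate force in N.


F = sigma * PCSA * activation
F = 49 * 9 * 0.37
F = 163.2 N


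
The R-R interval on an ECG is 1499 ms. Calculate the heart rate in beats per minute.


HR = 60 / RR_interval(s)
RR = 1499 ms = 1.499 s
HR = 60 / 1.499 = 40.03 bpm


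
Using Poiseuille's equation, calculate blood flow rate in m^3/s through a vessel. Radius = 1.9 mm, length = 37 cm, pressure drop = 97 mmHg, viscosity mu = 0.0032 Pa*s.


Q = pi*r^4*dP / (8*mu*L)
r = 0.0019 m, L = 0.37 m
dP = 97 mmHg = 12932.234 Pa
Q = 5.5898e-05 m^3/s


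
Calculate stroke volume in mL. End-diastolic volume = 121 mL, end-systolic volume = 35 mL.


SV = EDV - ESV
SV = 121 - 35
SV = 86 mL


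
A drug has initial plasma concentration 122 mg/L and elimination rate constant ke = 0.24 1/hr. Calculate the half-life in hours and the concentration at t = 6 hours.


t_half = ln(2) / ke = 0.693147 / 0.24 = 2.888 hr
C(t) = C0 * exp(-ke*t) = 122 * exp(-0.24*6)
C(6) = 28.91 mg/L


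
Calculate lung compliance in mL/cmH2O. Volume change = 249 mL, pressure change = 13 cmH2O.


C = dV / dP
C = 249 / 13
C = 19.15 mL/cmH2O


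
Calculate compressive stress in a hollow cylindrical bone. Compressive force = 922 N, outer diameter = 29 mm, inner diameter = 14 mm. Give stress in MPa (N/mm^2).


A = pi*(r_o^2 - r_i^2)
r_o = 14.5 mm, r_i = 7 mm
A = 506.582 mm^2
sigma = F/A = 922 / 506.582
sigma = 1.82 MPa


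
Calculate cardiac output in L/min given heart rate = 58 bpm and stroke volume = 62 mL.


CO = HR * SV
CO = 58 * 62 / 1000
CO = 3.596 L/min


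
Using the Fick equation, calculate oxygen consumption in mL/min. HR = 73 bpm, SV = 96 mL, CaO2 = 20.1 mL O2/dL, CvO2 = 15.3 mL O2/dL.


CO = HR*SV = 73*96/1000 = 7.008 L/min
a-v O2 diff = 20.1 - 15.3 = 4.8 mL/dL
VO2 = CO * (CaO2-CvO2) * 10 dL/L
VO2 = 7.008 * 4.8 * 10
VO2 = 336.4 mL/min


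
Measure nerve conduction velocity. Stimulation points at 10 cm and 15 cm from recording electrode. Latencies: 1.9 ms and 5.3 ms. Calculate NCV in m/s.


Distance = (15 - 10) / 100 = 0.05 m
dt = (5.3 - 1.9) / 1000 = 0.0034 s
NCV = dist / dt = 14.71 m/s


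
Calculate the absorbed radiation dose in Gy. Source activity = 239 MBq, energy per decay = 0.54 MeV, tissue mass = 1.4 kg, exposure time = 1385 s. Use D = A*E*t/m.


A = 239 MBq = 2.3900e+08 Bq
E = 0.54 MeV = 8.6508e-14 J
D = A*E*t/m = 2.3900e+08*8.6508e-14*1385/1.4
D = 0.02045 Gy


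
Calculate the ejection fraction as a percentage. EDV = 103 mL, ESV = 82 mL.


SV = EDV - ESV = 103 - 82 = 21 mL
EF = SV/EDV * 100 = 21/103 * 100
EF = 20.39%


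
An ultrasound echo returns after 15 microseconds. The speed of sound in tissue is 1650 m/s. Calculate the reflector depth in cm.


depth = c * t / 2
t = 15 us = 1.5000e-05 s
depth = 1650 * 1.5000e-05 / 2
depth = 0.012375 m = 1.2375 cm


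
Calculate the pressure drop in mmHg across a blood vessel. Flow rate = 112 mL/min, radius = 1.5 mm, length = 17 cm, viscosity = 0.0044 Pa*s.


dP = 8*mu*L*Q / (pi*r^4)
Q = 112 mL/min = 1.86667e-06 m^3/s
dP = 702.335 Pa = 702.335 / 133.322 mmHg = 5.268 mmHg


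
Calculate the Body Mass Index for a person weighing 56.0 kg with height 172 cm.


BMI = weight / height^2
height = 172 cm = 1.72 m
BMI = 56.0 / 1.72^2
BMI = 18.93 kg/m^2


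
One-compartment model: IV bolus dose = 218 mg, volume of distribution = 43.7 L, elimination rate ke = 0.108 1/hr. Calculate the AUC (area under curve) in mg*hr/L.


C0 = Dose/Vd = 218/43.7 = 4.98856 mg/L
AUC = C0/ke = 4.98856/0.108
AUC = 46.19 mg*hr/L


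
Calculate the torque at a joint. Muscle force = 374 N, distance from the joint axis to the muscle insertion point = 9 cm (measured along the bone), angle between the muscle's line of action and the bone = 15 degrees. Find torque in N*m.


Torque = F * d * sin(theta)   (moment arm = d*sin(theta))
d = 9 cm = 0.09 m
Torque = 374 * 0.09 * sin(15)
Torque = 8.712 N*m


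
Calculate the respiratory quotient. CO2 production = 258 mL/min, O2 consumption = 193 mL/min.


RQ = VCO2 / VO2
RQ = 258 / 193
RQ = 1.337


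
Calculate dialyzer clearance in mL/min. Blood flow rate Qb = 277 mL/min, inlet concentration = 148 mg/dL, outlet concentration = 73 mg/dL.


K = Qb * (Cb_in - Cb_out) / Cb_in
K = 277 * (148 - 73) / 148
K = 140.4 mL/min


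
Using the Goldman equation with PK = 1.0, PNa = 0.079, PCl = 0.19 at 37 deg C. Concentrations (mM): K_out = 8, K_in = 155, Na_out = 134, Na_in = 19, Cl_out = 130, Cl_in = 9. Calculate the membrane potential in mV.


Vm = (RT/F)*ln((PK*Ko + PNa*Nao + PCl*Cli)/(PK*Ki + PNa*Nai + PCl*Clo))
Numer = 20.296, Denom = 181.201
Vm = -58.51 mV


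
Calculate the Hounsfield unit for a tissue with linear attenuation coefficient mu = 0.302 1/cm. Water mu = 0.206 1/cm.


HU = ((mu_tissue - mu_water) / mu_water) * 1000
HU = ((0.302 - 0.206) / 0.206) * 1000
HU = 466


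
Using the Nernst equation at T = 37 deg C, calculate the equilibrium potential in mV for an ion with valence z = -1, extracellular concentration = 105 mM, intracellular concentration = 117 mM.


E = (RT/(zF)) * ln(C_out/C_in)
T = 37 + 273.15 = 310.15 K
E = (8.314 * 310.15 / (-1 * 96485)) * ln(105/117)
E = 2.892 mV


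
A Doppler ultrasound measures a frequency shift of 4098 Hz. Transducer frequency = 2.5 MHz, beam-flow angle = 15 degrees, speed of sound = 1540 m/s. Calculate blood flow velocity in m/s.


v = fd * c / (2 * f0 * cos(theta))
v = 4098 * 1540 / (2 * 2.5000e+06 * cos(15))
v = 1.307 m/s


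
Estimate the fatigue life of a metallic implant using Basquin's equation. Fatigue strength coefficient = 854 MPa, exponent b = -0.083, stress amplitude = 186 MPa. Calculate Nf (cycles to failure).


sigma_a = sigma_f' * (2Nf)^b
2Nf = (sigma_a/sigma_f')^(1/b)
2Nf = (186/854)^(1/-0.083)
2Nf = 94458290
Nf = 4.7229e+07


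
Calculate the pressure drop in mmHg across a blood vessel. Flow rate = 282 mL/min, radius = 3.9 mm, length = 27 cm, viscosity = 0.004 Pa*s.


dP = 8*mu*L*Q / (pi*r^4)
Q = 282 mL/min = 4.7e-06 m^3/s
dP = 55.8732 Pa = 55.8732 / 133.322 mmHg = 0.4191 mmHg


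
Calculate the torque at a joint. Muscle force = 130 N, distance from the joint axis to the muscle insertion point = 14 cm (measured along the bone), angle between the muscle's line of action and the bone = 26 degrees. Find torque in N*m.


Torque = F * d * sin(theta)   (moment arm = d*sin(theta))
d = 14 cm = 0.14 m
Torque = 130 * 0.14 * sin(26)
Torque = 7.978 N*m


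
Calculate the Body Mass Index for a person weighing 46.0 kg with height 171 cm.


BMI = weight / height^2
height = 171 cm = 1.71 m
BMI = 46.0 / 1.71^2
BMI = 15.73 kg/m^2


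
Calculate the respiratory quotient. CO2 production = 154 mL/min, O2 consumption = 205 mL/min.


RQ = VCO2 / VO2
RQ = 154 / 205
RQ = 0.7512


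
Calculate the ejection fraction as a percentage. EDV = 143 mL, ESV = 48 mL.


SV = EDV - ESV = 143 - 48 = 95 mL
EF = SV/EDV * 100 = 95/143 * 100
EF = 66.43%


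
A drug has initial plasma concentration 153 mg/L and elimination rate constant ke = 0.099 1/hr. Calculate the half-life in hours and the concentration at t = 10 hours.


t_half = ln(2) / ke = 0.693147 / 0.099 = 7.001 hr
C(t) = C0 * exp(-ke*t) = 153 * exp(-0.099*10)
C(10) = 56.85 mg/L


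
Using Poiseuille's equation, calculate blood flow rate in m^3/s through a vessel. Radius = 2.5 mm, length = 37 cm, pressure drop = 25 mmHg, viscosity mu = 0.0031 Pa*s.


Q = pi*r^4*dP / (8*mu*L)
r = 0.0025 m, L = 0.37 m
dP = 25 mmHg = 3333.05 Pa
Q = 4.4576e-05 m^3/s


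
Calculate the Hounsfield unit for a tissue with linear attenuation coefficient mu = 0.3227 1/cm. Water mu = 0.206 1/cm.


HU = ((mu_tissue - mu_water) / mu_water) * 1000
HU = ((0.3227 - 0.206) / 0.206) * 1000
HU = 566.5


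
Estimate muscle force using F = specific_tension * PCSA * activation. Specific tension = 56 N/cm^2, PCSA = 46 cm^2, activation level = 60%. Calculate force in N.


F = sigma * PCSA * activation
F = 56 * 46 * 0.6
F = 1546 N


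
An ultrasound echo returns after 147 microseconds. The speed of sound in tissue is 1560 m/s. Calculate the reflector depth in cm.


depth = c * t / 2
t = 147 us = 1.4700e-04 s
depth = 1560 * 1.4700e-04 / 2
depth = 0.11466 m = 11.466 cm


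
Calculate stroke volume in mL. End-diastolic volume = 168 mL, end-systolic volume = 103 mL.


SV = EDV - ESV
SV = 168 - 103
SV = 65 mL


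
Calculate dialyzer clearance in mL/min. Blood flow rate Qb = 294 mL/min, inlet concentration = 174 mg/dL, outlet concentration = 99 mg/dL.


K = Qb * (Cb_in - Cb_out) / Cb_in
K = 294 * (174 - 99) / 174
K = 126.7 mL/min


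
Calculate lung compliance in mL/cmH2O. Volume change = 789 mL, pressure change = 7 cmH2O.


C = dV / dP
C = 789 / 7
C = 112.7 mL/cmH2O


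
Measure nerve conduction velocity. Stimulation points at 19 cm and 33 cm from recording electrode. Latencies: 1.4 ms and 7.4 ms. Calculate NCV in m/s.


Distance = (33 - 19) / 100 = 0.14 m
dt = (7.4 - 1.4) / 1000 = 0.006 s
NCV = dist / dt = 23.33 m/s


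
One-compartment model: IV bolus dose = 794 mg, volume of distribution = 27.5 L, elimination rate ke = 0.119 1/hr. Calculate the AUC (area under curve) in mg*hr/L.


C0 = Dose/Vd = 794/27.5 = 28.8727 mg/L
AUC = C0/ke = 28.8727/0.119
AUC = 242.6 mg*hr/L


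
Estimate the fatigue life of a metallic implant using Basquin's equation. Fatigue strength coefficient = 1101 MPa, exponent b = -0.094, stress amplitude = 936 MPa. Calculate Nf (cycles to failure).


sigma_a = sigma_f' * (2Nf)^b
2Nf = (sigma_a/sigma_f')^(1/b)
2Nf = (936/1101)^(1/-0.094)
2Nf = 5.6249935
Nf = 2.812


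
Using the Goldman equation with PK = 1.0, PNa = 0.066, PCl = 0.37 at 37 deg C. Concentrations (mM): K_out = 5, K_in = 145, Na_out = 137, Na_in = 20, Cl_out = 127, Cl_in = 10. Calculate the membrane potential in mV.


Vm = (RT/F)*ln((PK*Ko + PNa*Nao + PCl*Cli)/(PK*Ki + PNa*Nai + PCl*Clo))
Numer = 17.742, Denom = 193.31
Vm = -63.83 mV


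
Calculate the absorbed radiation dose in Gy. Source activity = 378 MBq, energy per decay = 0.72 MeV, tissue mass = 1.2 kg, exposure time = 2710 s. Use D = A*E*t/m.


A = 378 MBq = 3.7800e+08 Bq
E = 0.72 MeV = 1.15344e-13 J
D = A*E*t/m = 3.7800e+08*1.15344e-13*2710/1.2
D = 0.09846 Gy


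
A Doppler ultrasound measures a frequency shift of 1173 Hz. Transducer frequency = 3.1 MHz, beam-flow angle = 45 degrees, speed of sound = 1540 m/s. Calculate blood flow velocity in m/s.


v = fd * c / (2 * f0 * cos(theta))
v = 1173 * 1540 / (2 * 3.1000e+06 * cos(45))
v = 0.412 m/s


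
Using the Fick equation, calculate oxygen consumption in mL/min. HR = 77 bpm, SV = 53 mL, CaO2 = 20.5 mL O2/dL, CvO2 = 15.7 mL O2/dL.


CO = HR*SV = 77*53/1000 = 4.081 L/min
a-v O2 diff = 20.5 - 15.7 = 4.8 mL/dL
VO2 = CO * (CaO2-CvO2) * 10 dL/L
VO2 = 4.081 * 4.8 * 10
VO2 = 195.9 mL/min


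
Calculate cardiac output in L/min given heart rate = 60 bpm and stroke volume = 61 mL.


CO = HR * SV
CO = 60 * 61 / 1000
CO = 3.66 L/min


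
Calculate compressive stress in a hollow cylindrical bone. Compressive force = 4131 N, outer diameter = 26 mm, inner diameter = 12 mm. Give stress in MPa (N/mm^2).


A = pi*(r_o^2 - r_i^2)
r_o = 13 mm, r_i = 6 mm
A = 417.832 mm^2
sigma = F/A = 4131 / 417.832
sigma = 9.887 MPa


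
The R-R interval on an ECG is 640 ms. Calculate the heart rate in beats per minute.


HR = 60 / RR_interval(s)
RR = 640 ms = 0.64 s
HR = 60 / 0.64 = 93.75 bpm


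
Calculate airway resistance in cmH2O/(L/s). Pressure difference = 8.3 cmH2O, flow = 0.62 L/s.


R = dP / flow
R = 8.3 / 0.62
R = 13.39 cmH2O/(L/s)


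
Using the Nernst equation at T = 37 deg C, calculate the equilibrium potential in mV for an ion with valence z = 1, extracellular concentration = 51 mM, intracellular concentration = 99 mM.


E = (RT/(zF)) * ln(C_out/C_in)
T = 37 + 273.15 = 310.15 K
E = (8.314 * 310.15 / (1 * 96485)) * ln(51/99)
E = -17.73 mV


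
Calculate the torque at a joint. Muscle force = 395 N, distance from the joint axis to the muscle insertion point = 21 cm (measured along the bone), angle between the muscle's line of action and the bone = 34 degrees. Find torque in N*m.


Torque = F * d * sin(theta)   (moment arm = d*sin(theta))
d = 21 cm = 0.21 m
Torque = 395 * 0.21 * sin(34)
Torque = 46.39 N*m


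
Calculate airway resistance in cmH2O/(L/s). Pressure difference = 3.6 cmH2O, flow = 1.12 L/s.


R = dP / flow
R = 3.6 / 1.12
R = 3.214 cmH2O/(L/s)


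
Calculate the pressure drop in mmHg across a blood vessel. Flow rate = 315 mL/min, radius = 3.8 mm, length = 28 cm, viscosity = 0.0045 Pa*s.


dP = 8*mu*L*Q / (pi*r^4)
Q = 315 mL/min = 5.25e-06 m^3/s
dP = 80.7859 Pa = 80.7859 / 133.322 mmHg = 0.6059 mmHg


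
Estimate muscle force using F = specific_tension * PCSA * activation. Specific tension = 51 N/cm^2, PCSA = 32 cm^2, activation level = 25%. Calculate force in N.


F = sigma * PCSA * activation
F = 51 * 32 * 0.25
F = 408 N


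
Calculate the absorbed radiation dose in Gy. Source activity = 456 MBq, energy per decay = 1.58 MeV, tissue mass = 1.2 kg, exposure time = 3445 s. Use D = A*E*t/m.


A = 456 MBq = 4.5600e+08 Bq
E = 1.58 MeV = 2.53116e-13 J
D = A*E*t/m = 4.5600e+08*2.53116e-13*3445/1.2
D = 0.3314 Gy


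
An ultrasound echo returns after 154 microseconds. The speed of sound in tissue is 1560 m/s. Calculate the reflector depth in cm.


depth = c * t / 2
t = 154 us = 1.5400e-04 s
depth = 1560 * 1.5400e-04 / 2
depth = 0.12012 m = 12.012 cm


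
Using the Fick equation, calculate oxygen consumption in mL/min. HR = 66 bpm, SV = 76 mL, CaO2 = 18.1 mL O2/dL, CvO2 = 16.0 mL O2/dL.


CO = HR*SV = 66*76/1000 = 5.016 L/min
a-v O2 diff = 18.1 - 16.0 = 2.1 mL/dL
VO2 = CO * (CaO2-CvO2) * 10 dL/L
VO2 = 5.016 * 2.1 * 10
VO2 = 105.3 mL/min


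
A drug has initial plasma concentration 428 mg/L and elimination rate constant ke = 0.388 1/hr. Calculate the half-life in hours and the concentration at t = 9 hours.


t_half = ln(2) / ke = 0.693147 / 0.388 = 1.786 hr
C(t) = C0 * exp(-ke*t) = 428 * exp(-0.388*9)
C(9) = 13.03 mg/L


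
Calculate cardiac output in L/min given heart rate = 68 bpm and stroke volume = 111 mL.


CO = HR * SV
CO = 68 * 111 / 1000
CO = 7.548 L/min


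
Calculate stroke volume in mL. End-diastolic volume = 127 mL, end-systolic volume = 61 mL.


SV = EDV - ESV
SV = 127 - 61
SV = 66 mL


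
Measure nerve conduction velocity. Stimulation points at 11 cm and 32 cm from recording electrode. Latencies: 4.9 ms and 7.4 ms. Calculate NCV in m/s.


Distance = (32 - 11) / 100 = 0.21 m
dt = (7.4 - 4.9) / 1000 = 0.0025 s
NCV = dist / dt = 84 m/s


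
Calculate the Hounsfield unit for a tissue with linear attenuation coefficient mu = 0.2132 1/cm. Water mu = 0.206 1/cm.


HU = ((mu_tissue - mu_water) / mu_water) * 1000
HU = ((0.2132 - 0.206) / 0.206) * 1000
HU = 34.95


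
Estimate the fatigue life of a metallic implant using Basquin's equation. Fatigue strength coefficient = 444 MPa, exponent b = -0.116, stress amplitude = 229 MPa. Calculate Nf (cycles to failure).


sigma_a = sigma_f' * (2Nf)^b
2Nf = (sigma_a/sigma_f')^(1/b)
2Nf = (229/444)^(1/-0.116)
2Nf = 301.20186
Nf = 150.6


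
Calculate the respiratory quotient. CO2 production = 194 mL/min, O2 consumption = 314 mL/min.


RQ = VCO2 / VO2
RQ = 194 / 314
RQ = 0.6178


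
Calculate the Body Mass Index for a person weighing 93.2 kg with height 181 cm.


BMI = weight / height^2
height = 181 cm = 1.81 m
BMI = 93.2 / 1.81^2
BMI = 28.45 kg/m^2


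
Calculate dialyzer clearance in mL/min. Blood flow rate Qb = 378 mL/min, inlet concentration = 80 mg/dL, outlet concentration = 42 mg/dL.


K = Qb * (Cb_in - Cb_out) / Cb_in
K = 378 * (80 - 42) / 80
K = 179.6 mL/min


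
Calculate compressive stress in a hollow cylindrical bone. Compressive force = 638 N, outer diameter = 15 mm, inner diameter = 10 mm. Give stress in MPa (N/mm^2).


A = pi*(r_o^2 - r_i^2)
r_o = 7.5 mm, r_i = 5 mm
A = 98.1748 mm^2
sigma = F/A = 638 / 98.1748
sigma = 6.499 MPa


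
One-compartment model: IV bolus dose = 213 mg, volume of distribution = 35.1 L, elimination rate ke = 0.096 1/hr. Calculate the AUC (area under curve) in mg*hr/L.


C0 = Dose/Vd = 213/35.1 = 6.06838 mg/L
AUC = C0/ke = 6.06838/0.096
AUC = 63.21 mg*hr/L


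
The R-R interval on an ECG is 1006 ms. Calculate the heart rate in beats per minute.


HR = 60 / RR_interval(s)
RR = 1006 ms = 1.006 s
HR = 60 / 1.006 = 59.64 bpm


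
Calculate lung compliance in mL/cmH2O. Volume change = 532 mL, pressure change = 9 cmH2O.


C = dV / dP
C = 532 / 9
C = 59.11 mL/cmH2O


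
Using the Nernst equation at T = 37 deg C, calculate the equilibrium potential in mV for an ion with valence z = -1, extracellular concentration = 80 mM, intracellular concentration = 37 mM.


E = (RT/(zF)) * ln(C_out/C_in)
T = 37 + 273.15 = 310.15 K
E = (8.314 * 310.15 / (-1 * 96485)) * ln(80/37)
E = -20.61 mV


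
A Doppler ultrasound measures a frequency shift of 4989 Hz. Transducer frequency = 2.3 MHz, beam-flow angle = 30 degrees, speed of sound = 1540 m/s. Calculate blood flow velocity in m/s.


v = fd * c / (2 * f0 * cos(theta))
v = 4989 * 1540 / (2 * 2.3000e+06 * cos(30))
v = 1.929 m/s


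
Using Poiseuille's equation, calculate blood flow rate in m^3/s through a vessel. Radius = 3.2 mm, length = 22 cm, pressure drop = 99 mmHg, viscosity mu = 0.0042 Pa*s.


Q = pi*r^4*dP / (8*mu*L)
r = 0.0032 m, L = 0.22 m
dP = 99 mmHg = 13198.878 Pa
Q = 5.8820e-04 m^3/s


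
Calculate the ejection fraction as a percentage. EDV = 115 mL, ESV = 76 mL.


SV = EDV - ESV = 115 - 76 = 39 mL
EF = SV/EDV * 100 = 39/115 * 100
EF = 33.91%


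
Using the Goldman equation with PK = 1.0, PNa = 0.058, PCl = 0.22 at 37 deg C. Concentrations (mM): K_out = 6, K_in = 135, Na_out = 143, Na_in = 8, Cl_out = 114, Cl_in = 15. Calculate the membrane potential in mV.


Vm = (RT/F)*ln((PK*Ko + PNa*Nao + PCl*Cli)/(PK*Ki + PNa*Nai + PCl*Clo))
Numer = 17.594, Denom = 160.544
Vm = -59.09 mV


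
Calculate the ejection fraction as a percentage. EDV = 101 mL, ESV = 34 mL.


SV = EDV - ESV = 101 - 34 = 67 mL
EF = SV/EDV * 100 = 67/101 * 100
EF = 66.34%


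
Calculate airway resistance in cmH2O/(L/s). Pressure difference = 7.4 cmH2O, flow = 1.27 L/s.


R = dP / flow
R = 7.4 / 1.27
R = 5.827 cmH2O/(L/s)


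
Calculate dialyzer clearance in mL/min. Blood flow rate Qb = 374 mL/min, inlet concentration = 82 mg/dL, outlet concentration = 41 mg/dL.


K = Qb * (Cb_in - Cb_out) / Cb_in
K = 374 * (82 - 41) / 82
K = 187 mL/min


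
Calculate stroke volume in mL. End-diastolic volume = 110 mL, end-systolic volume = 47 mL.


SV = EDV - ESV
SV = 110 - 47
SV = 63 mL


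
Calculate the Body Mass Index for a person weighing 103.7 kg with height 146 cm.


BMI = weight / height^2
height = 146 cm = 1.46 m
BMI = 103.7 / 1.46^2
BMI = 48.65 kg/m^2


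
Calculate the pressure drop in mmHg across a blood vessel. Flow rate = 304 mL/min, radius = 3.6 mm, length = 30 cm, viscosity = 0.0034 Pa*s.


dP = 8*mu*L*Q / (pi*r^4)
Q = 304 mL/min = 5.06667e-06 m^3/s
dP = 78.3525 Pa = 78.3525 / 133.322 mmHg = 0.5877 mmHg


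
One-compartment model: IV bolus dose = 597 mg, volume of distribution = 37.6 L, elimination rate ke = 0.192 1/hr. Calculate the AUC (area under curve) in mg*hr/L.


C0 = Dose/Vd = 597/37.6 = 15.8777 mg/L
AUC = C0/ke = 15.8777/0.192
AUC = 82.7 mg*hr/L


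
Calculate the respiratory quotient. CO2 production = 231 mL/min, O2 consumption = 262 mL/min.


RQ = VCO2 / VO2
RQ = 231 / 262
RQ = 0.8817


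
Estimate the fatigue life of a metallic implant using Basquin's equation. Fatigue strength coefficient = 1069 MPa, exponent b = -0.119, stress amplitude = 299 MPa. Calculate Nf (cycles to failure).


sigma_a = sigma_f' * (2Nf)^b
2Nf = (sigma_a/sigma_f')^(1/b)
2Nf = (299/1069)^(1/-0.119)
2Nf = 44630.792
Nf = 2.232e+04


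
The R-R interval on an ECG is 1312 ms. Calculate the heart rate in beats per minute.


HR = 60 / RR_interval(s)
RR = 1312 ms = 1.312 s
HR = 60 / 1.312 = 45.73 bpm


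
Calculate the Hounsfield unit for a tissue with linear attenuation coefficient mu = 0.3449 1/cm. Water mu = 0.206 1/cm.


HU = ((mu_tissue - mu_water) / mu_water) * 1000
HU = ((0.3449 - 0.206) / 0.206) * 1000
HU = 674.3


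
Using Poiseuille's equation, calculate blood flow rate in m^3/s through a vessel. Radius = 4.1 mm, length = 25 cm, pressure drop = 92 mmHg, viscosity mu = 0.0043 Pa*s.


Q = pi*r^4*dP / (8*mu*L)
r = 0.0041 m, L = 0.25 m
dP = 92 mmHg = 12265.624 Pa
Q = 0.001266 m^3/s


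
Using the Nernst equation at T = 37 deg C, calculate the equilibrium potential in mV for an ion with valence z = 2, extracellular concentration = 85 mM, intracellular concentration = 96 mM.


E = (RT/(zF)) * ln(C_out/C_in)
T = 37 + 273.15 = 310.15 K
E = (8.314 * 310.15 / (2 * 96485)) * ln(85/96)
E = -1.626 mV


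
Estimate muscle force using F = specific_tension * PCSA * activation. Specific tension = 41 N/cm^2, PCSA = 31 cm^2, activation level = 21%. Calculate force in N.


F = sigma * PCSA * activation
F = 41 * 31 * 0.21
F = 266.9 N


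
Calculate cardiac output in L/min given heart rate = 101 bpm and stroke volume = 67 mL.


CO = HR * SV
CO = 101 * 67 / 1000
CO = 6.767 L/min


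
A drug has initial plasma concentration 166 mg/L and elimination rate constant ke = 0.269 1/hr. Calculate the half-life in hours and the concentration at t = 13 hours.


t_half = ln(2) / ke = 0.693147 / 0.269 = 2.577 hr
C(t) = C0 * exp(-ke*t) = 166 * exp(-0.269*13)
C(13) = 5.028 mg/L


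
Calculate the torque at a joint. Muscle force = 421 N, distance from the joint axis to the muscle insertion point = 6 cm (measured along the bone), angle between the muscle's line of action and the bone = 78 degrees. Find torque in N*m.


Torque = F * d * sin(theta)   (moment arm = d*sin(theta))
d = 6 cm = 0.06 m
Torque = 421 * 0.06 * sin(78)
Torque = 24.71 N*m


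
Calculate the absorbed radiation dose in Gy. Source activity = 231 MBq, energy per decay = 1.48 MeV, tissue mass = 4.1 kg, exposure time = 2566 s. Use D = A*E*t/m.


A = 231 MBq = 2.3100e+08 Bq
E = 1.48 MeV = 2.37096e-13 J
D = A*E*t/m = 2.3100e+08*2.37096e-13*2566/4.1
D = 0.03428 Gy


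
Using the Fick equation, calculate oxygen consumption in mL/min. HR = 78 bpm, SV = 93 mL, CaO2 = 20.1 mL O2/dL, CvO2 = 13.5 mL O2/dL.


CO = HR*SV = 78*93/1000 = 7.254 L/min
a-v O2 diff = 20.1 - 13.5 = 6.6 mL/dL
VO2 = CO * (CaO2-CvO2) * 10 dL/L
VO2 = 7.254 * 6.6 * 10
VO2 = 478.8 mL/min


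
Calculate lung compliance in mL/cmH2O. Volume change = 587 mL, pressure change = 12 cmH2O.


C = dV / dP
C = 587 / 12
C = 48.92 mL/cmH2O


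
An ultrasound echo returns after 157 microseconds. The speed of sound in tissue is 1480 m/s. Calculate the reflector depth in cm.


depth = c * t / 2
t = 157 us = 1.5700e-04 s
depth = 1480 * 1.5700e-04 / 2
depth = 0.11618 m = 11.618 cm


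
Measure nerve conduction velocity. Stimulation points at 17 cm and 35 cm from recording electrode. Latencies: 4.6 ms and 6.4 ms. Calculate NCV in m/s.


Distance = (35 - 17) / 100 = 0.18 m
dt = (6.4 - 4.6) / 1000 = 0.0018 s
NCV = dist / dt = 100 m/s


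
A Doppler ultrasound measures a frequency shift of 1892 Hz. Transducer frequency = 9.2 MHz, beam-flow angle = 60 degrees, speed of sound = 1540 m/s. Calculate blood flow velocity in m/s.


v = fd * c / (2 * f0 * cos(theta))
v = 1892 * 1540 / (2 * 9.2000e+06 * cos(60))
v = 0.3167 m/s


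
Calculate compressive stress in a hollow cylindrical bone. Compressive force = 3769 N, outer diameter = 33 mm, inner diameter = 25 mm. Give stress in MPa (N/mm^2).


A = pi*(r_o^2 - r_i^2)
r_o = 16.5 mm, r_i = 12.5 mm
A = 364.425 mm^2
sigma = F/A = 3769 / 364.425
sigma = 10.34 MPa


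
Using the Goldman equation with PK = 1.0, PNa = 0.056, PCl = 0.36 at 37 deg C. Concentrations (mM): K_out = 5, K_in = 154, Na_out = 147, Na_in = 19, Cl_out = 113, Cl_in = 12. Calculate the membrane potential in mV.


Vm = (RT/F)*ln((PK*Ko + PNa*Nao + PCl*Cli)/(PK*Ki + PNa*Nai + PCl*Clo))
Numer = 17.552, Denom = 195.744
Vm = -64.45 mV


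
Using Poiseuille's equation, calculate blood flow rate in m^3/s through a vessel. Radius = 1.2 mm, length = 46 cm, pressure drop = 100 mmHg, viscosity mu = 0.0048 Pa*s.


Q = pi*r^4*dP / (8*mu*L)
r = 0.0012 m, L = 0.46 m
dP = 100 mmHg = 13332.2 Pa
Q = 4.9169e-06 m^3/s


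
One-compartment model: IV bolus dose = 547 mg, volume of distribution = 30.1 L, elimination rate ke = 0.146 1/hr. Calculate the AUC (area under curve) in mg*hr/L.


C0 = Dose/Vd = 547/30.1 = 18.1728 mg/L
AUC = C0/ke = 18.1728/0.146
AUC = 124.5 mg*hr/L


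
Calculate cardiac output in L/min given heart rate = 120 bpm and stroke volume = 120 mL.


CO = HR * SV
CO = 120 * 120 / 1000
CO = 14.4 L/min


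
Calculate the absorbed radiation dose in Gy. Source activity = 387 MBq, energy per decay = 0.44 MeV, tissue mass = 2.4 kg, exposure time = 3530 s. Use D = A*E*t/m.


A = 387 MBq = 3.8700e+08 Bq
E = 0.44 MeV = 7.0488e-14 J
D = A*E*t/m = 3.8700e+08*7.0488e-14*3530/2.4
D = 0.04012 Gy


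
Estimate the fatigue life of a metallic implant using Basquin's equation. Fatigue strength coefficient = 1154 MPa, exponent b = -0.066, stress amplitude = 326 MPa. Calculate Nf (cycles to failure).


sigma_a = sigma_f' * (2Nf)^b
2Nf = (sigma_a/sigma_f')^(1/b)
2Nf = (326/1154)^(1/-0.066)
2Nf = 2.0797118e+08
Nf = 1.0399e+08


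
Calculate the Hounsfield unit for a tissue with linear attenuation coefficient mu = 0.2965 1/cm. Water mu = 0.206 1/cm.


HU = ((mu_tissue - mu_water) / mu_water) * 1000
HU = ((0.2965 - 0.206) / 0.206) * 1000
HU = 439.3


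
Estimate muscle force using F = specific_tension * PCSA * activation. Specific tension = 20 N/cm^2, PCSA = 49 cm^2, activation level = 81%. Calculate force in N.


F = sigma * PCSA * activation
F = 20 * 49 * 0.81
F = 793.8 N


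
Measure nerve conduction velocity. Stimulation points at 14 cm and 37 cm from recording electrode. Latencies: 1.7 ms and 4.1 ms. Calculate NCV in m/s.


Distance = (37 - 14) / 100 = 0.23 m
dt = (4.1 - 1.7) / 1000 = 0.0024 s
NCV = dist / dt = 95.83 m/s


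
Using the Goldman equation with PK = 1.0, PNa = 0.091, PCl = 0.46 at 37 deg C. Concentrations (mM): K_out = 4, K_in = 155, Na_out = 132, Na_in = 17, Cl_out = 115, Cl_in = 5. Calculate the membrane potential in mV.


Vm = (RT/F)*ln((PK*Ko + PNa*Nao + PCl*Cli)/(PK*Ki + PNa*Nai + PCl*Clo))
Numer = 18.312, Denom = 209.447
Vm = -65.13 mV


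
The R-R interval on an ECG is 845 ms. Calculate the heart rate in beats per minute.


HR = 60 / RR_interval(s)
RR = 845 ms = 0.845 s
HR = 60 / 0.845 = 71.01 bpm


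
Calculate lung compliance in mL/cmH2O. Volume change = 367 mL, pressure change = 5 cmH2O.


C = dV / dP
C = 367 / 5
C = 73.4 mL/cmH2O


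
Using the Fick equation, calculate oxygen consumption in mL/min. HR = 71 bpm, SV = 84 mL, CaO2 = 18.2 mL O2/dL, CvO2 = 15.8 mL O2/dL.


CO = HR*SV = 71*84/1000 = 5.964 L/min
a-v O2 diff = 18.2 - 15.8 = 2.4 mL/dL
VO2 = CO * (CaO2-CvO2) * 10 dL/L
VO2 = 5.964 * 2.4 * 10
VO2 = 143.1 mL/min


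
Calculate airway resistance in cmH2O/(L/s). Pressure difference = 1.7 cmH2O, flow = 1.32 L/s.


R = dP / flow
R = 1.7 / 1.32
R = 1.288 cmH2O/(L/s)


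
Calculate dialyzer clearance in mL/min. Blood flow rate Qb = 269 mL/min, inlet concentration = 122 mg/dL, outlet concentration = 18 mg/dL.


K = Qb * (Cb_in - Cb_out) / Cb_in
K = 269 * (122 - 18) / 122
K = 229.3 mL/min


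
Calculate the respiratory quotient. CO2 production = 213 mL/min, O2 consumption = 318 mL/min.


RQ = VCO2 / VO2
RQ = 213 / 318
RQ = 0.6698


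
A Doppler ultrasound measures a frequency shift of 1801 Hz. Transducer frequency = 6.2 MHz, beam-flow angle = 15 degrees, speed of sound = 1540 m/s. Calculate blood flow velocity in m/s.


v = fd * c / (2 * f0 * cos(theta))
v = 1801 * 1540 / (2 * 6.2000e+06 * cos(15))
v = 0.2316 m/s


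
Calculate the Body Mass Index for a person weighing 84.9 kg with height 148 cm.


BMI = weight / height^2
height = 148 cm = 1.48 m
BMI = 84.9 / 1.48^2
BMI = 38.76 kg/m^2


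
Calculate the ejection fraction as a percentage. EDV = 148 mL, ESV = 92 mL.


SV = EDV - ESV = 148 - 92 = 56 mL
EF = SV/EDV * 100 = 56/148 * 100
EF = 37.84%


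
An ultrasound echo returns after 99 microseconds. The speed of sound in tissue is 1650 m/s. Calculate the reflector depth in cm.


depth = c * t / 2
t = 99 us = 9.9000e-05 s
depth = 1650 * 9.9000e-05 / 2
depth = 0.081675 m = 8.1675 cm


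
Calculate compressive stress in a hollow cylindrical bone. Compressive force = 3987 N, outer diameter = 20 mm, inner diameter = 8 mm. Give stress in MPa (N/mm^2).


A = pi*(r_o^2 - r_i^2)
r_o = 10 mm, r_i = 4 mm
A = 263.894 mm^2
sigma = F/A = 3987 / 263.894
sigma = 15.11 MPa


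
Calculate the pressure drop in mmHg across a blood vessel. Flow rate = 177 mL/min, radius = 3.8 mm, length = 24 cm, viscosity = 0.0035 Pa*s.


dP = 8*mu*L*Q / (pi*r^4)
Q = 177 mL/min = 2.95e-06 m^3/s
dP = 30.2627 Pa = 30.2627 / 133.322 mmHg = 0.227 mmHg


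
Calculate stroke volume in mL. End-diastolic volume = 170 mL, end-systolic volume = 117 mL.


SV = EDV - ESV
SV = 170 - 117
SV = 53 mL


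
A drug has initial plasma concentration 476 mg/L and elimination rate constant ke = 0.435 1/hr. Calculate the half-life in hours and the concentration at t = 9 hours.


t_half = ln(2) / ke = 0.693147 / 0.435 = 1.593 hr
C(t) = C0 * exp(-ke*t) = 476 * exp(-0.435*9)
C(9) = 9.492 mg/L


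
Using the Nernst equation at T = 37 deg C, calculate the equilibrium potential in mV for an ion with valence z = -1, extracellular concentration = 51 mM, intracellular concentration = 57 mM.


E = (RT/(zF)) * ln(C_out/C_in)
T = 37 + 273.15 = 310.15 K
E = (8.314 * 310.15 / (-1 * 96485)) * ln(51/57)
E = 2.973 mV


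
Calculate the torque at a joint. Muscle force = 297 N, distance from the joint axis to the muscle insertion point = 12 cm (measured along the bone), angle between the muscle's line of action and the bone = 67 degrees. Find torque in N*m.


Torque = F * d * sin(theta)   (moment arm = d*sin(theta))
d = 12 cm = 0.12 m
Torque = 297 * 0.12 * sin(67)
Torque = 32.81 N*m


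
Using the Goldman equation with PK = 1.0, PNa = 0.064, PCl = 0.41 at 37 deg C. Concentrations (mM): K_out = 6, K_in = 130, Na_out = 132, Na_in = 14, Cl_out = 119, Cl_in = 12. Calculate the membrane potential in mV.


Vm = (RT/F)*ln((PK*Ko + PNa*Nao + PCl*Cli)/(PK*Ki + PNa*Nai + PCl*Clo))
Numer = 19.368, Denom = 179.686
Vm = -59.53 mV


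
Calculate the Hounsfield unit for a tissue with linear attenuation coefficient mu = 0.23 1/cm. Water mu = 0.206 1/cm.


HU = ((mu_tissue - mu_water) / mu_water) * 1000
HU = ((0.23 - 0.206) / 0.206) * 1000
HU = 116.5


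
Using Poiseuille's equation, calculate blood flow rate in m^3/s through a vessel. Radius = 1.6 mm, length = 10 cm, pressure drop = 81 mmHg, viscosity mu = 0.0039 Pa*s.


Q = pi*r^4*dP / (8*mu*L)
r = 0.0016 m, L = 0.1 m
dP = 81 mmHg = 10799.082 Pa
Q = 7.1263e-05 m^3/s


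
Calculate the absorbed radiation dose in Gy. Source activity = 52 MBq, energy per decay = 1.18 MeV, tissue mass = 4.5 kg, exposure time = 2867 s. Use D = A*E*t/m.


A = 52 MBq = 5.2000e+07 Bq
E = 1.18 MeV = 1.89036e-13 J
D = A*E*t/m = 5.2000e+07*1.89036e-13*2867/4.5
D = 0.006263 Gy


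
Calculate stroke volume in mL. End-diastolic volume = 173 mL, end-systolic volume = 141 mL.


SV = EDV - ESV
SV = 173 - 141
SV = 32 mL


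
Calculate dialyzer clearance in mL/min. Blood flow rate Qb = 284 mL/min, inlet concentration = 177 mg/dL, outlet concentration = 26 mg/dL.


K = Qb * (Cb_in - Cb_out) / Cb_in
K = 284 * (177 - 26) / 177
K = 242.3 mL/min


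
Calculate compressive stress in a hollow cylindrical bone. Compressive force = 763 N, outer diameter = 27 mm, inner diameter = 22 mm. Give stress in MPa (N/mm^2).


A = pi*(r_o^2 - r_i^2)
r_o = 13.5 mm, r_i = 11 mm
A = 192.423 mm^2
sigma = F/A = 763 / 192.423
sigma = 3.965 MPa


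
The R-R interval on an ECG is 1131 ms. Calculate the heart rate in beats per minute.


HR = 60 / RR_interval(s)
RR = 1131 ms = 1.131 s
HR = 60 / 1.131 = 53.05 bpm


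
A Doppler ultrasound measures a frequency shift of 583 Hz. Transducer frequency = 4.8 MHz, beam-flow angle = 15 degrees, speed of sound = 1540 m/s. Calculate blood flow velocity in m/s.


v = fd * c / (2 * f0 * cos(theta))
v = 583 * 1540 / (2 * 4.8000e+06 * cos(15))
v = 0.09682 m/s


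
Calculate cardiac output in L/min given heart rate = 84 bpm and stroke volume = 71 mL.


CO = HR * SV
CO = 84 * 71 / 1000
CO = 5.964 L/min


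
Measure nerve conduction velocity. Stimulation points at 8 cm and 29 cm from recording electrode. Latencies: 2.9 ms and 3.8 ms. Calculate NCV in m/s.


Distance = (29 - 8) / 100 = 0.21 m
dt = (3.8 - 2.9) / 1000 = 9.0000e-04 s
NCV = dist / dt = 233.3 m/s


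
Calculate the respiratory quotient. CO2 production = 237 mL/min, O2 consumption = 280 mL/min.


RQ = VCO2 / VO2
RQ = 237 / 280
RQ = 0.8464


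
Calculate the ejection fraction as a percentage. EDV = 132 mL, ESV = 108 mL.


SV = EDV - ESV = 132 - 108 = 24 mL
EF = SV/EDV * 100 = 24/132 * 100
EF = 18.18%


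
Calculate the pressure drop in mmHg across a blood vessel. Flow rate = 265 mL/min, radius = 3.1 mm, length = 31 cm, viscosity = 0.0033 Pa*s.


dP = 8*mu*L*Q / (pi*r^4)
Q = 265 mL/min = 4.41667e-06 m^3/s
dP = 124.584 Pa = 124.584 / 133.322 mmHg = 0.9345 mmHg


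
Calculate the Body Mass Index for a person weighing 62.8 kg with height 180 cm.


BMI = weight / height^2
height = 180 cm = 1.8 m
BMI = 62.8 / 1.8^2
BMI = 19.38 kg/m^2


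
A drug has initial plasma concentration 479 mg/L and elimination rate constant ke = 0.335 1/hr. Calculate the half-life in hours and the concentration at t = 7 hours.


t_half = ln(2) / ke = 0.693147 / 0.335 = 2.069 hr
C(t) = C0 * exp(-ke*t) = 479 * exp(-0.335*7)
C(7) = 45.91 mg/L


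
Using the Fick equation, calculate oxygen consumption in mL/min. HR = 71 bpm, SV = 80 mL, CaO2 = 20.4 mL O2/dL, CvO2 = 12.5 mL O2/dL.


CO = HR*SV = 71*80/1000 = 5.68 L/min
a-v O2 diff = 20.4 - 12.5 = 7.9 mL/dL
VO2 = CO * (CaO2-CvO2) * 10 dL/L
VO2 = 5.68 * 7.9 * 10
VO2 = 448.7 mL/min


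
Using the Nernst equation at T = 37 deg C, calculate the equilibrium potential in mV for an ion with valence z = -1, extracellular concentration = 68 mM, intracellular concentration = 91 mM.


E = (RT/(zF)) * ln(C_out/C_in)
T = 37 + 273.15 = 310.15 K
E = (8.314 * 310.15 / (-1 * 96485)) * ln(68/91)
E = 7.786 mV


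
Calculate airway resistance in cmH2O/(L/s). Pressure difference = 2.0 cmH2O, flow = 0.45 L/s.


R = dP / flow
R = 2.0 / 0.45
R = 4.444 cmH2O/(L/s)


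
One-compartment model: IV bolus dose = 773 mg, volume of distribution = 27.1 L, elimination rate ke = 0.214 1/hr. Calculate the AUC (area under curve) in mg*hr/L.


C0 = Dose/Vd = 773/27.1 = 28.524 mg/L
AUC = C0/ke = 28.524/0.214
AUC = 133.3 mg*hr/L


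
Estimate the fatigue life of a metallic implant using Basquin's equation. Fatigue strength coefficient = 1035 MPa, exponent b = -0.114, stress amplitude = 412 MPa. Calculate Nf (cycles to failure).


sigma_a = sigma_f' * (2Nf)^b
2Nf = (sigma_a/sigma_f')^(1/b)
2Nf = (412/1035)^(1/-0.114)
2Nf = 3229.6116
Nf = 1615


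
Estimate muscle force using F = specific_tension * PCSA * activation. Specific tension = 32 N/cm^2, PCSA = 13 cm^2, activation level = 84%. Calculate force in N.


F = sigma * PCSA * activation
F = 32 * 13 * 0.84
F = 349.4 N


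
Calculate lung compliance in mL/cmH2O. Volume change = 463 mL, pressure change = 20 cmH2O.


C = dV / dP
C = 463 / 20
C = 23.15 mL/cmH2O


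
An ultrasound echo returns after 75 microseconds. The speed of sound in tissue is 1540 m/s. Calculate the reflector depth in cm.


depth = c * t / 2
t = 75 us = 7.5000e-05 s
depth = 1540 * 7.5000e-05 / 2
depth = 0.05775 m = 5.775 cm


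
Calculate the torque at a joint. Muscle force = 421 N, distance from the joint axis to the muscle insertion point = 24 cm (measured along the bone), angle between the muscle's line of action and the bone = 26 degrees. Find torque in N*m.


Torque = F * d * sin(theta)   (moment arm = d*sin(theta))
d = 24 cm = 0.24 m
Torque = 421 * 0.24 * sin(26)
Torque = 44.29 N*m


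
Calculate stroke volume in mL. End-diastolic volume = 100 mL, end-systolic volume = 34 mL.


SV = EDV - ESV
SV = 100 - 34
SV = 66 mL


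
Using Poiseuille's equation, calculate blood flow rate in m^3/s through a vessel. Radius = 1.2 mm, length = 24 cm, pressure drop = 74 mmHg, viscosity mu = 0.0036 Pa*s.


Q = pi*r^4*dP / (8*mu*L)
r = 0.0012 m, L = 0.24 m
dP = 74 mmHg = 9865.828 Pa
Q = 9.2983e-06 m^3/s


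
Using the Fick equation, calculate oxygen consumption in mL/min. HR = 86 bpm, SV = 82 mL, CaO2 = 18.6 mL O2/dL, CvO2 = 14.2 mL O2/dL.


CO = HR*SV = 86*82/1000 = 7.052 L/min
a-v O2 diff = 18.6 - 14.2 = 4.4 mL/dL
VO2 = CO * (CaO2-CvO2) * 10 dL/L
VO2 = 7.052 * 4.4 * 10
VO2 = 310.3 mL/min


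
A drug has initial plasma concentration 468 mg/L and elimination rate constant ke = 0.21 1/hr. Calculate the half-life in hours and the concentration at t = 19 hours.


t_half = ln(2) / ke = 0.693147 / 0.21 = 3.301 hr
C(t) = C0 * exp(-ke*t) = 468 * exp(-0.21*19)
C(19) = 8.658 mg/L
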